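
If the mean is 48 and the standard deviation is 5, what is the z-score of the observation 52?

0.8

Step 1: Recall the z-score formula: z = (x - mu) / sigma
Step 2: Substitute values: z = (52 - 48) / 5
Step 3: z = 4 / 5 = 0.8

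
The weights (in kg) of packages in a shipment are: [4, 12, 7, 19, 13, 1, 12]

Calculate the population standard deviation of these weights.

5.6496

Step 1: Compute the mean: 9.7143
Step 2: Sum of squared deviations from the mean: 223.4286
Step 3: Population variance = 223.4286 / 7 = 31.9184
Step 4: Standard deviation = sqrt(31.9184) = 5.6496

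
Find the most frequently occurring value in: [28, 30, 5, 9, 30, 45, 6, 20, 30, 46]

30

Step 1: Count the frequency of each value:
  5: appears 1 time(s)
  6: appears 1 time(s)
  9: appears 1 time(s)
  20: appears 1 time(s)
  28: appears 1 time(s)
  30: appears 3 time(s)
  45: appears 1 time(s)
  46: appears 1 time(s)
Step 2: The value 30 appears most frequently (3 times).
Step 3: Mode = 30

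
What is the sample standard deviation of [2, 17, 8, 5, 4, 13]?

5.7764

Step 1: Compute the mean: 8.1667
Step 2: Sum of squared deviations from the mean: 166.8333
Step 3: Sample variance = 166.8333 / 5 = 33.3667
Step 4: Standard deviation = sqrt(33.3667) = 5.7764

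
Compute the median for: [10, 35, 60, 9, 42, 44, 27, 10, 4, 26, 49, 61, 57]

35

Step 1: Sort the data in ascending order: [4, 9, 10, 10, 26, 27, 35, 42, 44, 49, 57, 60, 61]
Step 2: The number of values is n = 13.
Step 3: Since n is odd, the median is the middle value at position 7: 35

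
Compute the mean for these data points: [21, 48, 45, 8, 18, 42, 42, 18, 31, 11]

28.4

Step 1: Sum all values: 21 + 48 + 45 + 8 + 18 + 42 + 42 + 18 + 31 + 11 = 284
Step 2: Count the number of values: n = 10
Step 3: Mean = sum / n = 284 / 10 = 28.4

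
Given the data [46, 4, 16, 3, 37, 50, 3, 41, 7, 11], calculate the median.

13.5

Step 1: Sort the data in ascending order: [3, 3, 4, 7, 11, 16, 37, 41, 46, 50]
Step 2: The number of values is n = 10.
Step 3: Since n is even, the median is the average of positions 5 and 6:
  Median = (11 + 16) / 2 = 13.5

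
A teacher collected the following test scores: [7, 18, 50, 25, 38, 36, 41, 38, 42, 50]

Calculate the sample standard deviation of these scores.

13.8424

Step 1: Compute the mean: 34.5
Step 2: Sum of squared deviations from the mean: 1724.5
Step 3: Sample variance = 1724.5 / 9 = 191.6111
Step 4: Standard deviation = sqrt(191.6111) = 13.8424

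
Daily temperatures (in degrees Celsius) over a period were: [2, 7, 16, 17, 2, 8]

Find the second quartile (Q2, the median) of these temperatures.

7.5

Step 1: Sort the data: [2, 2, 7, 8, 16, 17]
Step 2: n = 6
Step 3: Q2 is the median. Since n is even, it is the average of the values at positions 3 and 4:
  Q2 = (7 + 8) / 2 = 7.5
Step 4: Q2 = 7.5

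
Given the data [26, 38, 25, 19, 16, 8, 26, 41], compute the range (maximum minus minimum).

33

Step 1: Identify the maximum value: max = 41
Step 2: Identify the minimum value: min = 8
Step 3: Range = max - min = 41 - 8 = 33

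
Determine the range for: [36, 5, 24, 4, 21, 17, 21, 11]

32

Step 1: Identify the maximum value: max = 36
Step 2: Identify the minimum value: min = 4
Step 3: Range = max - min = 36 - 4 = 32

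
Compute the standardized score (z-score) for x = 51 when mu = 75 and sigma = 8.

-3

Step 1: Recall the z-score formula: z = (x - mu) / sigma
Step 2: Substitute values: z = (51 - 75) / 8
Step 3: z = -24 / 8 = -3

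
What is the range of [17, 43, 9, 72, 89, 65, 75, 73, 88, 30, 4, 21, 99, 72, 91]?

95

Step 1: Identify the maximum value: max = 99
Step 2: Identify the minimum value: min = 4
Step 3: Range = max - min = 99 - 4 = 95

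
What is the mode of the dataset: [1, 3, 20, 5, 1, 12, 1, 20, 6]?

1

Step 1: Count the frequency of each value:
  1: appears 3 time(s)
  3: appears 1 time(s)
  5: appears 1 time(s)
  6: appears 1 time(s)
  12: appears 1 time(s)
  20: appears 2 time(s)
Step 2: The value 1 appears most frequently (3 times).
Step 3: Mode = 1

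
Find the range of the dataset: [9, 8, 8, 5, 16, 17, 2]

15

Step 1: Identify the maximum value: max = 17
Step 2: Identify the minimum value: min = 2
Step 3: Range = max - min = 17 - 2 = 15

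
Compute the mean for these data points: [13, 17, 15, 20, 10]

15

Step 1: Sum all values: 13 + 17 + 15 + 20 + 10 = 75
Step 2: Count the number of values: n = 5
Step 3: Mean = sum / n = 75 / 5 = 15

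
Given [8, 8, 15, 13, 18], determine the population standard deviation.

3.9294

Step 1: Compute the mean: 12.4
Step 2: Sum of squared deviations from the mean: 77.2
Step 3: Population variance = 77.2 / 5 = 15.44
Step 4: Standard deviation = sqrt(15.44) = 3.9294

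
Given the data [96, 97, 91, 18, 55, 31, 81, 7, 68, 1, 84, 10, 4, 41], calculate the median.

48

Step 1: Sort the data in ascending order: [1, 4, 7, 10, 18, 31, 41, 55, 68, 81, 84, 91, 96, 97]
Step 2: The number of values is n = 14.
Step 3: Since n is even, the median is the average of positions 7 and 8:
  Median = (41 + 55) / 2 = 48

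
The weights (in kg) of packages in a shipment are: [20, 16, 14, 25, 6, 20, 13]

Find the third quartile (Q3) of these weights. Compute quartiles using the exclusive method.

20

Step 1: Sort the data: [6, 13, 14, 16, 20, 20, 25]
Step 2: n = 7
Step 3: Using the exclusive quartile method:
  Q1 = 13
  Q2 (median) = 16
  Q3 = 20
  IQR = Q3 - Q1 = 20 - 13 = 7
Step 4: Q3 = 20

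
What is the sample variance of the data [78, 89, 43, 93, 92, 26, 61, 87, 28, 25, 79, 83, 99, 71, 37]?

729.3524

Step 1: Compute the mean: (78 + 89 + 43 + 93 + 92 + 26 + 61 + 87 + 28 + 25 + 79 + 83 + 99 + 71 + 37) / 15 = 66.0667
Step 2: Compute squared deviations from the mean:
  (78 - 66.0667)^2 = 142.4044
  (89 - 66.0667)^2 = 525.9378
  (43 - 66.0667)^2 = 532.0711
  (93 - 66.0667)^2 = 725.4044
  (92 - 66.0667)^2 = 672.5378
  (26 - 66.0667)^2 = 1605.3378
  (61 - 66.0667)^2 = 25.6711
  (87 - 66.0667)^2 = 438.2044
  (28 - 66.0667)^2 = 1449.0711
  (25 - 66.0667)^2 = 1686.4711
  (79 - 66.0667)^2 = 167.2711
  (83 - 66.0667)^2 = 286.7378
  (99 - 66.0667)^2 = 1084.6044
  (71 - 66.0667)^2 = 24.3378
  (37 - 66.0667)^2 = 844.8711
Step 3: Sum of squared deviations = 10210.9333
Step 4: Sample variance = 10210.9333 / 14 = 729.3524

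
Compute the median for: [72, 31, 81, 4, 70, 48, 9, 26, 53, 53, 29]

48

Step 1: Sort the data in ascending order: [4, 9, 26, 29, 31, 48, 53, 53, 70, 72, 81]
Step 2: The number of values is n = 11.
Step 3: Since n is odd, the median is the middle value at position 6: 48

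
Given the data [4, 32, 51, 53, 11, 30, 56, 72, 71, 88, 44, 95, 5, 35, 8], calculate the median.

44

Step 1: Sort the data in ascending order: [4, 5, 8, 11, 30, 32, 35, 44, 51, 53, 56, 71, 72, 88, 95]
Step 2: The number of values is n = 15.
Step 3: Since n is odd, the median is the middle value at position 8: 44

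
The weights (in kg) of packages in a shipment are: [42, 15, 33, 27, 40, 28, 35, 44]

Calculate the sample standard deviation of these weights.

9.5618

Step 1: Compute the mean: 33
Step 2: Sum of squared deviations from the mean: 640
Step 3: Sample variance = 640 / 7 = 91.4286
Step 4: Standard deviation = sqrt(91.4286) = 9.5618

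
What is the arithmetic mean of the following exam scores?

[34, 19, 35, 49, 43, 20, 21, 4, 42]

29.6667

Step 1: Sum all values: 34 + 19 + 35 + 49 + 43 + 20 + 21 + 4 + 42 = 267
Step 2: Count the number of values: n = 9
Step 3: Mean = sum / n = 267 / 9 = 29.6667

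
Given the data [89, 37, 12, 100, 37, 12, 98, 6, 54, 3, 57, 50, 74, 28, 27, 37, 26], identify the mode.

37

Step 1: Count the frequency of each value:
  3: appears 1 time(s)
  6: appears 1 time(s)
  12: appears 2 time(s)
  26: appears 1 time(s)
  27: appears 1 time(s)
  28: appears 1 time(s)
  37: appears 3 time(s)
  50: appears 1 time(s)
  54: appears 1 time(s)
  57: appears 1 time(s)
  74: appears 1 time(s)
  89: appears 1 time(s)
  98: appears 1 time(s)
  100: appears 1 time(s)
Step 2: The value 37 appears most frequently (3 times).
Step 3: Mode = 37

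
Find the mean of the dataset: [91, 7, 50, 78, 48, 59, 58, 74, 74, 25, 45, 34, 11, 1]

46.7857

Step 1: Sum all values: 91 + 7 + 50 + 78 + 48 + 59 + 58 + 74 + 74 + 25 + 45 + 34 + 11 + 1 = 655
Step 2: Count the number of values: n = 14
Step 3: Mean = sum / n = 655 / 14 = 46.7857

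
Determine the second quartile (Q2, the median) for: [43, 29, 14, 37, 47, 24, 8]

29

Step 1: Sort the data: [8, 14, 24, 29, 37, 43, 47]
Step 2: n = 7
Step 3: Q2 is the median. Since n is odd, it is the middle value at position 4: 29
Step 4: Q2 = 29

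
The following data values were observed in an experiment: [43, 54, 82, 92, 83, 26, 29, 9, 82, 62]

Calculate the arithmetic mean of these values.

56.2

Step 1: Sum all values: 43 + 54 + 82 + 92 + 83 + 26 + 29 + 9 + 82 + 62 = 562
Step 2: Count the number of values: n = 10
Step 3: Mean = sum / n = 562 / 10 = 56.2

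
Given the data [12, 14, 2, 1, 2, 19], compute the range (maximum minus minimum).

18

Step 1: Identify the maximum value: max = 19
Step 2: Identify the minimum value: min = 1
Step 3: Range = max - min = 19 - 1 = 18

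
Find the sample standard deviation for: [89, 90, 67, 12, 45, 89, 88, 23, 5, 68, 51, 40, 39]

30.1424

Step 1: Compute the mean: 54.3077
Step 2: Sum of squared deviations from the mean: 10902.7692
Step 3: Sample variance = 10902.7692 / 12 = 908.5641
Step 4: Standard deviation = sqrt(908.5641) = 30.1424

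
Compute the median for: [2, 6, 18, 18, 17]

17

Step 1: Sort the data in ascending order: [2, 6, 17, 18, 18]
Step 2: The number of values is n = 5.
Step 3: Since n is odd, the median is the middle value at position 3: 17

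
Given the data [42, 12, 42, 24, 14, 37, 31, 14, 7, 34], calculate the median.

27.5

Step 1: Sort the data in ascending order: [7, 12, 14, 14, 24, 31, 34, 37, 42, 42]
Step 2: The number of values is n = 10.
Step 3: Since n is even, the median is the average of positions 5 and 6:
  Median = (24 + 31) / 2 = 27.5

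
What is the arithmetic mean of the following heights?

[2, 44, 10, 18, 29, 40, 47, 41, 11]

26.8889

Step 1: Sum all values: 2 + 44 + 10 + 18 + 29 + 40 + 47 + 41 + 11 = 242
Step 2: Count the number of values: n = 9
Step 3: Mean = sum / n = 242 / 9 = 26.8889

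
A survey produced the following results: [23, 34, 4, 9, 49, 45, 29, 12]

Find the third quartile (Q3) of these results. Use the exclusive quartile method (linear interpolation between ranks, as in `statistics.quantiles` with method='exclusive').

42.25

Step 1: Sort the data: [4, 9, 12, 23, 29, 34, 45, 49]
Step 2: n = 8
Step 3: Using the exclusive quartile method:
  Q1 = 9.75
  Q2 (median) = 26
  Q3 = 42.25
  IQR = Q3 - Q1 = 42.25 - 9.75 = 32.5
Step 4: Q3 = 42.25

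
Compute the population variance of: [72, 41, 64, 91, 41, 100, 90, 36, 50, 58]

483.81

Step 1: Compute the mean: (72 + 41 + 64 + 91 + 41 + 100 + 90 + 36 + 50 + 58) / 10 = 64.3
Step 2: Compute squared deviations from the mean:
  (72 - 64.3)^2 = 59.29
  (41 - 64.3)^2 = 542.89
  (64 - 64.3)^2 = 0.09
  (91 - 64.3)^2 = 712.89
  (41 - 64.3)^2 = 542.89
  (100 - 64.3)^2 = 1274.49
  (90 - 64.3)^2 = 660.49
  (36 - 64.3)^2 = 800.89
  (50 - 64.3)^2 = 204.49
  (58 - 64.3)^2 = 39.69
Step 3: Sum of squared deviations = 4838.1
Step 4: Population variance = 4838.1 / 10 = 483.81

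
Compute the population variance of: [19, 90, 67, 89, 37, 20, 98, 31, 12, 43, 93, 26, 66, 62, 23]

873.7956

Step 1: Compute the mean: (19 + 90 + 67 + 89 + 37 + 20 + 98 + 31 + 12 + 43 + 93 + 26 + 66 + 62 + 23) / 15 = 51.7333
Step 2: Compute squared deviations from the mean:
  (19 - 51.7333)^2 = 1071.4711
  (90 - 51.7333)^2 = 1464.3378
  (67 - 51.7333)^2 = 233.0711
  (89 - 51.7333)^2 = 1388.8044
  (37 - 51.7333)^2 = 217.0711
  (20 - 51.7333)^2 = 1007.0044
  (98 - 51.7333)^2 = 2140.6044
  (31 - 51.7333)^2 = 429.8711
  (12 - 51.7333)^2 = 1578.7378
  (43 - 51.7333)^2 = 76.2711
  (93 - 51.7333)^2 = 1702.9378
  (26 - 51.7333)^2 = 662.2044
  (66 - 51.7333)^2 = 203.5378
  (62 - 51.7333)^2 = 105.4044
  (23 - 51.7333)^2 = 825.6044
Step 3: Sum of squared deviations = 13106.9333
Step 4: Population variance = 13106.9333 / 15 = 873.7956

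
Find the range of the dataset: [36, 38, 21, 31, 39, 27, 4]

35

Step 1: Identify the maximum value: max = 39
Step 2: Identify the minimum value: min = 4
Step 3: Range = max - min = 39 - 4 = 35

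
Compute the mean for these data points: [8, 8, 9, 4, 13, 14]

9.3333

Step 1: Sum all values: 8 + 8 + 9 + 4 + 13 + 14 = 56
Step 2: Count the number of values: n = 6
Step 3: Mean = sum / n = 56 / 6 = 9.3333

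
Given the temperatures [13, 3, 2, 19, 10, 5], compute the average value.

8.6667

Step 1: Sum all values: 13 + 3 + 2 + 19 + 10 + 5 = 52
Step 2: Count the number of values: n = 6
Step 3: Mean = sum / n = 52 / 6 = 8.6667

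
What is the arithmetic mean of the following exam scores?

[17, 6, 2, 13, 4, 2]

7.3333

Step 1: Sum all values: 17 + 6 + 2 + 13 + 4 + 2 = 44
Step 2: Count the number of values: n = 6
Step 3: Mean = sum / n = 44 / 6 = 7.3333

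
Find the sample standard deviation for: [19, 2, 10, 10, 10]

6.0166

Step 1: Compute the mean: 10.2
Step 2: Sum of squared deviations from the mean: 144.8
Step 3: Sample variance = 144.8 / 4 = 36.2
Step 4: Standard deviation = sqrt(36.2) = 6.0166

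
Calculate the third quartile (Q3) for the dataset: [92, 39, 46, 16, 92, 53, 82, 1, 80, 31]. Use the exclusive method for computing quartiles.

84.5

Step 1: Sort the data: [1, 16, 31, 39, 46, 53, 80, 82, 92, 92]
Step 2: n = 10
Step 3: Using the exclusive quartile method:
  Q1 = 27.25
  Q2 (median) = 49.5
  Q3 = 84.5
  IQR = Q3 - Q1 = 84.5 - 27.25 = 57.25
Step 4: Q3 = 84.5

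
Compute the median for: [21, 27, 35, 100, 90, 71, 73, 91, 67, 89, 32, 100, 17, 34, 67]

67

Step 1: Sort the data in ascending order: [17, 21, 27, 32, 34, 35, 67, 67, 71, 73, 89, 90, 91, 100, 100]
Step 2: The number of values is n = 15.
Step 3: Since n is odd, the median is the middle value at position 8: 67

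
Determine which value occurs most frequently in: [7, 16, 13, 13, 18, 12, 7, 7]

7

Step 1: Count the frequency of each value:
  7: appears 3 time(s)
  12: appears 1 time(s)
  13: appears 2 time(s)
  16: appears 1 time(s)
  18: appears 1 time(s)
Step 2: The value 7 appears most frequently (3 times).
Step 3: Mode = 7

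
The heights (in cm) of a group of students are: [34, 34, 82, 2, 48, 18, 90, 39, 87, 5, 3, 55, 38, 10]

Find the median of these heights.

36

Step 1: Sort the data in ascending order: [2, 3, 5, 10, 18, 34, 34, 38, 39, 48, 55, 82, 87, 90]
Step 2: The number of values is n = 14.
Step 3: Since n is even, the median is the average of positions 7 and 8:
  Median = (34 + 38) / 2 = 36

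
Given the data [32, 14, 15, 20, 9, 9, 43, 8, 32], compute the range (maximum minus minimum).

35

Step 1: Identify the maximum value: max = 43
Step 2: Identify the minimum value: min = 8
Step 3: Range = max - min = 43 - 8 = 35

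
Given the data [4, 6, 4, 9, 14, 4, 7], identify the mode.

4

Step 1: Count the frequency of each value:
  4: appears 3 time(s)
  6: appears 1 time(s)
  7: appears 1 time(s)
  9: appears 1 time(s)
  14: appears 1 time(s)
Step 2: The value 4 appears most frequently (3 times).
Step 3: Mode = 4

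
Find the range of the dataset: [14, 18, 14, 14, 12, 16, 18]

6

Step 1: Identify the maximum value: max = 18
Step 2: Identify the minimum value: min = 12
Step 3: Range = max - min = 18 - 12 = 6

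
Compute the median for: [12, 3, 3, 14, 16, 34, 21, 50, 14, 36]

15

Step 1: Sort the data in ascending order: [3, 3, 12, 14, 14, 16, 21, 34, 36, 50]
Step 2: The number of values is n = 10.
Step 3: Since n is even, the median is the average of positions 5 and 6:
  Median = (14 + 16) / 2 = 15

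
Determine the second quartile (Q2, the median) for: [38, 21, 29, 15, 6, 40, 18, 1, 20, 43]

20.5

Step 1: Sort the data: [1, 6, 15, 18, 20, 21, 29, 38, 40, 43]
Step 2: n = 10
Step 3: Q2 is the median. Since n is even, it is the average of the values at positions 5 and 6:
  Q2 = (20 + 21) / 2 = 20.5
Step 4: Q2 = 20.5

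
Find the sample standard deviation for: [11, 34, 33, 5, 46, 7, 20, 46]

16.7822

Step 1: Compute the mean: 25.25
Step 2: Sum of squared deviations from the mean: 1971.5
Step 3: Sample variance = 1971.5 / 7 = 281.6429
Step 4: Standard deviation = sqrt(281.6429) = 16.7822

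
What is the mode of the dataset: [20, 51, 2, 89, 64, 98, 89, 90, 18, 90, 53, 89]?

89

Step 1: Count the frequency of each value:
  2: appears 1 time(s)
  18: appears 1 time(s)
  20: appears 1 time(s)
  51: appears 1 time(s)
  53: appears 1 time(s)
  64: appears 1 time(s)
  89: appears 3 time(s)
  90: appears 2 time(s)
  98: appears 1 time(s)
Step 2: The value 89 appears most frequently (3 times).
Step 3: Mode = 89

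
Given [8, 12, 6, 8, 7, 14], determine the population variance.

8.1389

Step 1: Compute the mean: (8 + 12 + 6 + 8 + 7 + 14) / 6 = 9.1667
Step 2: Compute squared deviations from the mean:
  (8 - 9.1667)^2 = 1.3611
  (12 - 9.1667)^2 = 8.0278
  (6 - 9.1667)^2 = 10.0278
  (8 - 9.1667)^2 = 1.3611
  (7 - 9.1667)^2 = 4.6944
  (14 - 9.1667)^2 = 23.3611
Step 3: Sum of squared deviations = 48.8333
Step 4: Population variance = 48.8333 / 6 = 8.1389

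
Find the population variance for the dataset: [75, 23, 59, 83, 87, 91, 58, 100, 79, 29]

603.44

Step 1: Compute the mean: (75 + 23 + 59 + 83 + 87 + 91 + 58 + 100 + 79 + 29) / 10 = 68.4
Step 2: Compute squared deviations from the mean:
  (75 - 68.4)^2 = 43.56
  (23 - 68.4)^2 = 2061.16
  (59 - 68.4)^2 = 88.36
  (83 - 68.4)^2 = 213.16
  (87 - 68.4)^2 = 345.96
  (91 - 68.4)^2 = 510.76
  (58 - 68.4)^2 = 108.16
  (100 - 68.4)^2 = 998.56
  (79 - 68.4)^2 = 112.36
  (29 - 68.4)^2 = 1552.36
Step 3: Sum of squared deviations = 6034.4
Step 4: Population variance = 6034.4 / 10 = 603.44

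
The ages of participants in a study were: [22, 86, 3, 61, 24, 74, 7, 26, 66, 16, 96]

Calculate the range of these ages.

93

Step 1: Identify the maximum value: max = 96
Step 2: Identify the minimum value: min = 3
Step 3: Range = max - min = 96 - 3 = 93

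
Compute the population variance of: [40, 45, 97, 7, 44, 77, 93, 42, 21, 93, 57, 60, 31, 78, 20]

769.5556

Step 1: Compute the mean: (40 + 45 + 97 + 7 + 44 + 77 + 93 + 42 + 21 + 93 + 57 + 60 + 31 + 78 + 20) / 15 = 53.6667
Step 2: Compute squared deviations from the mean:
  (40 - 53.6667)^2 = 186.7778
  (45 - 53.6667)^2 = 75.1111
  (97 - 53.6667)^2 = 1877.7778
  (7 - 53.6667)^2 = 2177.7778
  (44 - 53.6667)^2 = 93.4444
  (77 - 53.6667)^2 = 544.4444
  (93 - 53.6667)^2 = 1547.1111
  (42 - 53.6667)^2 = 136.1111
  (21 - 53.6667)^2 = 1067.1111
  (93 - 53.6667)^2 = 1547.1111
  (57 - 53.6667)^2 = 11.1111
  (60 - 53.6667)^2 = 40.1111
  (31 - 53.6667)^2 = 513.7778
  (78 - 53.6667)^2 = 592.1111
  (20 - 53.6667)^2 = 1133.4444
Step 3: Sum of squared deviations = 11543.3333
Step 4: Population variance = 11543.3333 / 15 = 769.5556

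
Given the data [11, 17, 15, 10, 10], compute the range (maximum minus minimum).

7

Step 1: Identify the maximum value: max = 17
Step 2: Identify the minimum value: min = 10
Step 3: Range = max - min = 17 - 10 = 7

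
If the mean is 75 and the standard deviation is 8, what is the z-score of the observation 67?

-1

Step 1: Recall the z-score formula: z = (x - mu) / sigma
Step 2: Substitute values: z = (67 - 75) / 8
Step 3: z = -8 / 8 = -1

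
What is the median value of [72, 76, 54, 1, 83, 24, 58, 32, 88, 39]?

56

Step 1: Sort the data in ascending order: [1, 24, 32, 39, 54, 58, 72, 76, 83, 88]
Step 2: The number of values is n = 10.
Step 3: Since n is even, the median is the average of positions 5 and 6:
  Median = (54 + 58) / 2 = 56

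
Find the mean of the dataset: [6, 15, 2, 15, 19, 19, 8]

12

Step 1: Sum all values: 6 + 15 + 2 + 15 + 19 + 19 + 8 = 84
Step 2: Count the number of values: n = 7
Step 3: Mean = sum / n = 84 / 7 = 12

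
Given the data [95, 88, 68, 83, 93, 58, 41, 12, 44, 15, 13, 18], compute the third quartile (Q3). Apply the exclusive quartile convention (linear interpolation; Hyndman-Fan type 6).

86.75

Step 1: Sort the data: [12, 13, 15, 18, 41, 44, 58, 68, 83, 88, 93, 95]
Step 2: n = 12
Step 3: Using the exclusive quartile method:
  Q1 = 15.75
  Q2 (median) = 51
  Q3 = 86.75
  IQR = Q3 - Q1 = 86.75 - 15.75 = 71
Step 4: Q3 = 86.75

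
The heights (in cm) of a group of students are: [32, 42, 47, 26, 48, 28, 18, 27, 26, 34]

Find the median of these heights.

30

Step 1: Sort the data in ascending order: [18, 26, 26, 27, 28, 32, 34, 42, 47, 48]
Step 2: The number of values is n = 10.
Step 3: Since n is even, the median is the average of positions 5 and 6:
  Median = (28 + 32) / 2 = 30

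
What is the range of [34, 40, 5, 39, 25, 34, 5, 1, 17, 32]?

39

Step 1: Identify the maximum value: max = 40
Step 2: Identify the minimum value: min = 1
Step 3: Range = max - min = 40 - 1 = 39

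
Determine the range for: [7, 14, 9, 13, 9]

7

Step 1: Identify the maximum value: max = 14
Step 2: Identify the minimum value: min = 7
Step 3: Range = max - min = 14 - 7 = 7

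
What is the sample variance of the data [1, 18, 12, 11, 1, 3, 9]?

41.4762

Step 1: Compute the mean: (1 + 18 + 12 + 11 + 1 + 3 + 9) / 7 = 7.8571
Step 2: Compute squared deviations from the mean:
  (1 - 7.8571)^2 = 47.0204
  (18 - 7.8571)^2 = 102.8776
  (12 - 7.8571)^2 = 17.1633
  (11 - 7.8571)^2 = 9.8776
  (1 - 7.8571)^2 = 47.0204
  (3 - 7.8571)^2 = 23.5918
  (9 - 7.8571)^2 = 1.3061
Step 3: Sum of squared deviations = 248.8571
Step 4: Sample variance = 248.8571 / 6 = 41.4762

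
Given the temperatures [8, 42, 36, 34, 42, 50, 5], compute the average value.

31

Step 1: Sum all values: 8 + 42 + 36 + 34 + 42 + 50 + 5 = 217
Step 2: Count the number of values: n = 7
Step 3: Mean = sum / n = 217 / 7 = 31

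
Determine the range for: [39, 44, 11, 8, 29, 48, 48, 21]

40

Step 1: Identify the maximum value: max = 48
Step 2: Identify the minimum value: min = 8
Step 3: Range = max - min = 48 - 8 = 40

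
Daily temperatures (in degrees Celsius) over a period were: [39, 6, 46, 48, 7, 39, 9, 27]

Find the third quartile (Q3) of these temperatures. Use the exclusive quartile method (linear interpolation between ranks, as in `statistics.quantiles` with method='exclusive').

44.25

Step 1: Sort the data: [6, 7, 9, 27, 39, 39, 46, 48]
Step 2: n = 8
Step 3: Using the exclusive quartile method:
  Q1 = 7.5
  Q2 (median) = 33
  Q3 = 44.25
  IQR = Q3 - Q1 = 44.25 - 7.5 = 36.75
Step 4: Q3 = 44.25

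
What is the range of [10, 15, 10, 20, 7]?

13

Step 1: Identify the maximum value: max = 20
Step 2: Identify the minimum value: min = 7
Step 3: Range = max - min = 20 - 7 = 13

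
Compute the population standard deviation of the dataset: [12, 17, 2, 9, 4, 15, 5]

5.3299

Step 1: Compute the mean: 9.1429
Step 2: Sum of squared deviations from the mean: 198.8571
Step 3: Population variance = 198.8571 / 7 = 28.4082
Step 4: Standard deviation = sqrt(28.4082) = 5.3299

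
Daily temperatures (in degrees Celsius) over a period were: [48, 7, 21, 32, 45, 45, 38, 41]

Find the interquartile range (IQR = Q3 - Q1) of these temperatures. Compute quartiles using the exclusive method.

21.25

Step 1: Sort the data: [7, 21, 32, 38, 41, 45, 45, 48]
Step 2: n = 8
Step 3: Using the exclusive quartile method:
  Q1 = 23.75
  Q2 (median) = 39.5
  Q3 = 45
  IQR = Q3 - Q1 = 45 - 23.75 = 21.25
Step 4: IQR = 21.25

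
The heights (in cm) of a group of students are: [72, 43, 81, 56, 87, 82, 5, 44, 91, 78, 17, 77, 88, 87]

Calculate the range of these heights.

86

Step 1: Identify the maximum value: max = 91
Step 2: Identify the minimum value: min = 5
Step 3: Range = max - min = 91 - 5 = 86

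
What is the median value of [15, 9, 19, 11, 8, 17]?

13

Step 1: Sort the data in ascending order: [8, 9, 11, 15, 17, 19]
Step 2: The number of values is n = 6.
Step 3: Since n is even, the median is the average of positions 3 and 4:
  Median = (11 + 15) / 2 = 13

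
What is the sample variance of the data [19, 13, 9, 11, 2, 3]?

40.7

Step 1: Compute the mean: (19 + 13 + 9 + 11 + 2 + 3) / 6 = 9.5
Step 2: Compute squared deviations from the mean:
  (19 - 9.5)^2 = 90.25
  (13 - 9.5)^2 = 12.25
  (9 - 9.5)^2 = 0.25
  (11 - 9.5)^2 = 2.25
  (2 - 9.5)^2 = 56.25
  (3 - 9.5)^2 = 42.25
Step 3: Sum of squared deviations = 203.5
Step 4: Sample variance = 203.5 / 5 = 40.7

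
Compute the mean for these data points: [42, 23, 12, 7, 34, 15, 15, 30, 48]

25.1111

Step 1: Sum all values: 42 + 23 + 12 + 7 + 34 + 15 + 15 + 30 + 48 = 226
Step 2: Count the number of values: n = 9
Step 3: Mean = sum / n = 226 / 9 = 25.1111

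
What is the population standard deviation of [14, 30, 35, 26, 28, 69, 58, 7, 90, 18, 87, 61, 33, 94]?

28.555

Step 1: Compute the mean: 46.4286
Step 2: Sum of squared deviations from the mean: 11415.4286
Step 3: Population variance = 11415.4286 / 14 = 815.3878
Step 4: Standard deviation = sqrt(815.3878) = 28.555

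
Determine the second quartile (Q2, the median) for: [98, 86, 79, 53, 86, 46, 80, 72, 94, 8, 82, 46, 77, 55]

78

Step 1: Sort the data: [8, 46, 46, 53, 55, 72, 77, 79, 80, 82, 86, 86, 94, 98]
Step 2: n = 14
Step 3: Q2 is the median. Since n is even, it is the average of the values at positions 7 and 8:
  Q2 = (77 + 79) / 2 = 78
Step 4: Q2 = 78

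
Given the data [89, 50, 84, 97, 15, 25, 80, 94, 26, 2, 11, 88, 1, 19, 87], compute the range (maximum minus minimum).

96

Step 1: Identify the maximum value: max = 97
Step 2: Identify the minimum value: min = 1
Step 3: Range = max - min = 97 - 1 = 96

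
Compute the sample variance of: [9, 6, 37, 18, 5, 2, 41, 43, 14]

270.2778

Step 1: Compute the mean: (9 + 6 + 37 + 18 + 5 + 2 + 41 + 43 + 14) / 9 = 19.4444
Step 2: Compute squared deviations from the mean:
  (9 - 19.4444)^2 = 109.0864
  (6 - 19.4444)^2 = 180.7531
  (37 - 19.4444)^2 = 308.1975
  (18 - 19.4444)^2 = 2.0864
  (5 - 19.4444)^2 = 208.642
  (2 - 19.4444)^2 = 304.3086
  (41 - 19.4444)^2 = 464.642
  (43 - 19.4444)^2 = 554.8642
  (14 - 19.4444)^2 = 29.642
Step 3: Sum of squared deviations = 2162.2222
Step 4: Sample variance = 2162.2222 / 8 = 270.2778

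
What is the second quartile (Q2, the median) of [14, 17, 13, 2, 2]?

13

Step 1: Sort the data: [2, 2, 13, 14, 17]
Step 2: n = 5
Step 3: Q2 is the median. Since n is odd, it is the middle value at position 3: 13
Step 4: Q2 = 13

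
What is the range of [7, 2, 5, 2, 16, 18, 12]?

16

Step 1: Identify the maximum value: max = 18
Step 2: Identify the minimum value: min = 2
Step 3: Range = max - min = 18 - 2 = 16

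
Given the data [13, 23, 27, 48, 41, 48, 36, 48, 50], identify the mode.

48

Step 1: Count the frequency of each value:
  13: appears 1 time(s)
  23: appears 1 time(s)
  27: appears 1 time(s)
  36: appears 1 time(s)
  41: appears 1 time(s)
  48: appears 3 time(s)
  50: appears 1 time(s)
Step 2: The value 48 appears most frequently (3 times).
Step 3: Mode = 48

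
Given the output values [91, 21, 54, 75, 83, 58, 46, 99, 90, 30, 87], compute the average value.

66.7273

Step 1: Sum all values: 91 + 21 + 54 + 75 + 83 + 58 + 46 + 99 + 90 + 30 + 87 = 734
Step 2: Count the number of values: n = 11
Step 3: Mean = sum / n = 734 / 11 = 66.7273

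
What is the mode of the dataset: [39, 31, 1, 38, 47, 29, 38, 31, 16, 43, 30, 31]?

31

Step 1: Count the frequency of each value:
  1: appears 1 time(s)
  16: appears 1 time(s)
  29: appears 1 time(s)
  30: appears 1 time(s)
  31: appears 3 time(s)
  38: appears 2 time(s)
  39: appears 1 time(s)
  43: appears 1 time(s)
  47: appears 1 time(s)
Step 2: The value 31 appears most frequently (3 times).
Step 3: Mode = 31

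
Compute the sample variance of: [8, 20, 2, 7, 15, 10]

40.2667

Step 1: Compute the mean: (8 + 20 + 2 + 7 + 15 + 10) / 6 = 10.3333
Step 2: Compute squared deviations from the mean:
  (8 - 10.3333)^2 = 5.4444
  (20 - 10.3333)^2 = 93.4444
  (2 - 10.3333)^2 = 69.4444
  (7 - 10.3333)^2 = 11.1111
  (15 - 10.3333)^2 = 21.7778
  (10 - 10.3333)^2 = 0.1111
Step 3: Sum of squared deviations = 201.3333
Step 4: Sample variance = 201.3333 / 5 = 40.2667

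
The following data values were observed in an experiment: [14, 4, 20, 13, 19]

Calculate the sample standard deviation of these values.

6.364

Step 1: Compute the mean: 14
Step 2: Sum of squared deviations from the mean: 162
Step 3: Sample variance = 162 / 4 = 40.5
Step 4: Standard deviation = sqrt(40.5) = 6.364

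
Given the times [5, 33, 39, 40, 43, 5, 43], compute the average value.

29.7143

Step 1: Sum all values: 5 + 33 + 39 + 40 + 43 + 5 + 43 = 208
Step 2: Count the number of values: n = 7
Step 3: Mean = sum / n = 208 / 7 = 29.7143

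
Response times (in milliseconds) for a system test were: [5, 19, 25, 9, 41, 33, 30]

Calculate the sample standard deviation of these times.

12.9927

Step 1: Compute the mean: 23.1429
Step 2: Sum of squared deviations from the mean: 1012.8571
Step 3: Sample variance = 1012.8571 / 6 = 168.8095
Step 4: Standard deviation = sqrt(168.8095) = 12.9927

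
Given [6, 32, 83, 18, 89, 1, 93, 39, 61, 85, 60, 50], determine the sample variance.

1062.447

Step 1: Compute the mean: (6 + 32 + 83 + 18 + 89 + 1 + 93 + 39 + 61 + 85 + 60 + 50) / 12 = 51.4167
Step 2: Compute squared deviations from the mean:
  (6 - 51.4167)^2 = 2062.6736
  (32 - 51.4167)^2 = 377.0069
  (83 - 51.4167)^2 = 997.5069
  (18 - 51.4167)^2 = 1116.6736
  (89 - 51.4167)^2 = 1412.5069
  (1 - 51.4167)^2 = 2541.8403
  (93 - 51.4167)^2 = 1729.1736
  (39 - 51.4167)^2 = 154.1736
  (61 - 51.4167)^2 = 91.8403
  (85 - 51.4167)^2 = 1127.8403
  (60 - 51.4167)^2 = 73.6736
  (50 - 51.4167)^2 = 2.0069
Step 3: Sum of squared deviations = 11686.9167
Step 4: Sample variance = 11686.9167 / 11 = 1062.447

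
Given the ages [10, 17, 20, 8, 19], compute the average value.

14.8

Step 1: Sum all values: 10 + 17 + 20 + 8 + 19 = 74
Step 2: Count the number of values: n = 5
Step 3: Mean = sum / n = 74 / 5 = 14.8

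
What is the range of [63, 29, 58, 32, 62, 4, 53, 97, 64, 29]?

93

Step 1: Identify the maximum value: max = 97
Step 2: Identify the minimum value: min = 4
Step 3: Range = max - min = 97 - 4 = 93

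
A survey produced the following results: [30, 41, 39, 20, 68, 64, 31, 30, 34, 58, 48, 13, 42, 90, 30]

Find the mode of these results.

30

Step 1: Count the frequency of each value:
  13: appears 1 time(s)
  20: appears 1 time(s)
  30: appears 3 time(s)
  31: appears 1 time(s)
  34: appears 1 time(s)
  39: appears 1 time(s)
  41: appears 1 time(s)
  42: appears 1 time(s)
  48: appears 1 time(s)
  58: appears 1 time(s)
  64: appears 1 time(s)
  68: appears 1 time(s)
  90: appears 1 time(s)
Step 2: The value 30 appears most frequently (3 times).
Step 3: Mode = 30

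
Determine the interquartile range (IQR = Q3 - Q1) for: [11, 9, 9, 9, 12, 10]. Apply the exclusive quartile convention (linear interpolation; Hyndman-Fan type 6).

2.25

Step 1: Sort the data: [9, 9, 9, 10, 11, 12]
Step 2: n = 6
Step 3: Using the exclusive quartile method:
  Q1 = 9
  Q2 (median) = 9.5
  Q3 = 11.25
  IQR = Q3 - Q1 = 11.25 - 9 = 2.25
Step 4: IQR = 2.25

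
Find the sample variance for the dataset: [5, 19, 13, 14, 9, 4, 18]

35.2381

Step 1: Compute the mean: (5 + 19 + 13 + 14 + 9 + 4 + 18) / 7 = 11.7143
Step 2: Compute squared deviations from the mean:
  (5 - 11.7143)^2 = 45.0816
  (19 - 11.7143)^2 = 53.0816
  (13 - 11.7143)^2 = 1.6531
  (14 - 11.7143)^2 = 5.2245
  (9 - 11.7143)^2 = 7.3673
  (4 - 11.7143)^2 = 59.5102
  (18 - 11.7143)^2 = 39.5102
Step 3: Sum of squared deviations = 211.4286
Step 4: Sample variance = 211.4286 / 6 = 35.2381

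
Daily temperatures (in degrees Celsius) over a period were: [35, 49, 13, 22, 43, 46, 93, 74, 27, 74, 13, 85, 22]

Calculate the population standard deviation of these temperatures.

26.4977

Step 1: Compute the mean: 45.8462
Step 2: Sum of squared deviations from the mean: 9127.6923
Step 3: Population variance = 9127.6923 / 13 = 702.1302
Step 4: Standard deviation = sqrt(702.1302) = 26.4977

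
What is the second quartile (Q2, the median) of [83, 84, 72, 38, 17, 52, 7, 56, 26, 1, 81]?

52

Step 1: Sort the data: [1, 7, 17, 26, 38, 52, 56, 72, 81, 83, 84]
Step 2: n = 11
Step 3: Q2 is the median. Since n is odd, it is the middle value at position 6: 52
Step 4: Q2 = 52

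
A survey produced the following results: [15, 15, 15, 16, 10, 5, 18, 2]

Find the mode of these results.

15

Step 1: Count the frequency of each value:
  2: appears 1 time(s)
  5: appears 1 time(s)
  10: appears 1 time(s)
  15: appears 3 time(s)
  16: appears 1 time(s)
  18: appears 1 time(s)
Step 2: The value 15 appears most frequently (3 times).
Step 3: Mode = 15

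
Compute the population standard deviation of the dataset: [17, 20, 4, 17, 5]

6.7112

Step 1: Compute the mean: 12.6
Step 2: Sum of squared deviations from the mean: 225.2
Step 3: Population variance = 225.2 / 5 = 45.04
Step 4: Standard deviation = sqrt(45.04) = 6.7112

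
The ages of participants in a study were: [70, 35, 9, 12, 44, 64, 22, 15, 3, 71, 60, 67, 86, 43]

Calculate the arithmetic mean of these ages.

42.9286

Step 1: Sum all values: 70 + 35 + 9 + 12 + 44 + 64 + 22 + 15 + 3 + 71 + 60 + 67 + 86 + 43 = 601
Step 2: Count the number of values: n = 14
Step 3: Mean = sum / n = 601 / 14 = 42.9286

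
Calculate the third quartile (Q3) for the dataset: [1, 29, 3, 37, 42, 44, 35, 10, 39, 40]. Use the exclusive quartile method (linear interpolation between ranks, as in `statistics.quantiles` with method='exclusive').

40.5

Step 1: Sort the data: [1, 3, 10, 29, 35, 37, 39, 40, 42, 44]
Step 2: n = 10
Step 3: Using the exclusive quartile method:
  Q1 = 8.25
  Q2 (median) = 36
  Q3 = 40.5
  IQR = Q3 - Q1 = 40.5 - 8.25 = 32.25
Step 4: Q3 = 40.5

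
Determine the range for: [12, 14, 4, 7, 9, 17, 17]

13

Step 1: Identify the maximum value: max = 17
Step 2: Identify the minimum value: min = 4
Step 3: Range = max - min = 17 - 4 = 13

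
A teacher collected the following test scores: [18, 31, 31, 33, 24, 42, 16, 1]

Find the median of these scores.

27.5

Step 1: Sort the data in ascending order: [1, 16, 18, 24, 31, 31, 33, 42]
Step 2: The number of values is n = 8.
Step 3: Since n is even, the median is the average of positions 4 and 5:
  Median = (24 + 31) / 2 = 27.5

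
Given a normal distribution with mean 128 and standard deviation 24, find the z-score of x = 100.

-1.1667

Step 1: Recall the z-score formula: z = (x - mu) / sigma
Step 2: Substitute values: z = (100 - 128) / 24
Step 3: z = -28 / 24 = -1.1667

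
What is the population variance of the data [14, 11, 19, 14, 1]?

35.76

Step 1: Compute the mean: (14 + 11 + 19 + 14 + 1) / 5 = 11.8
Step 2: Compute squared deviations from the mean:
  (14 - 11.8)^2 = 4.84
  (11 - 11.8)^2 = 0.64
  (19 - 11.8)^2 = 51.84
  (14 - 11.8)^2 = 4.84
  (1 - 11.8)^2 = 116.64
Step 3: Sum of squared deviations = 178.8
Step 4: Population variance = 178.8 / 5 = 35.76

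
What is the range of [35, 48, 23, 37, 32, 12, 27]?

36

Step 1: Identify the maximum value: max = 48
Step 2: Identify the minimum value: min = 12
Step 3: Range = max - min = 48 - 12 = 36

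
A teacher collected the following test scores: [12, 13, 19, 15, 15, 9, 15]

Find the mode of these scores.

15

Step 1: Count the frequency of each value:
  9: appears 1 time(s)
  12: appears 1 time(s)
  13: appears 1 time(s)
  15: appears 3 time(s)
  19: appears 1 time(s)
Step 2: The value 15 appears most frequently (3 times).
Step 3: Mode = 15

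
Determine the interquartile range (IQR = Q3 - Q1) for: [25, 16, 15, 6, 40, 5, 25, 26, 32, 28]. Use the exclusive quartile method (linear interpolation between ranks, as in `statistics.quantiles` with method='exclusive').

16.25

Step 1: Sort the data: [5, 6, 15, 16, 25, 25, 26, 28, 32, 40]
Step 2: n = 10
Step 3: Using the exclusive quartile method:
  Q1 = 12.75
  Q2 (median) = 25
  Q3 = 29
  IQR = Q3 - Q1 = 29 - 12.75 = 16.25
Step 4: IQR = 16.25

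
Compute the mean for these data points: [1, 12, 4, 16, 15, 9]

9.5

Step 1: Sum all values: 1 + 12 + 4 + 16 + 15 + 9 = 57
Step 2: Count the number of values: n = 6
Step 3: Mean = sum / n = 57 / 6 = 9.5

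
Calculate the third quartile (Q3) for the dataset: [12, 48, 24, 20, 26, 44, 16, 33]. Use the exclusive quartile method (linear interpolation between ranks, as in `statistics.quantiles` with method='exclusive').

41.25

Step 1: Sort the data: [12, 16, 20, 24, 26, 33, 44, 48]
Step 2: n = 8
Step 3: Using the exclusive quartile method:
  Q1 = 17
  Q2 (median) = 25
  Q3 = 41.25
  IQR = Q3 - Q1 = 41.25 - 17 = 24.25
Step 4: Q3 = 41.25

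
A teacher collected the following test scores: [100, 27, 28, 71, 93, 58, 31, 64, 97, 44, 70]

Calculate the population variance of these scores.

678.2645

Step 1: Compute the mean: (100 + 27 + 28 + 71 + 93 + 58 + 31 + 64 + 97 + 44 + 70) / 11 = 62.0909
Step 2: Compute squared deviations from the mean:
  (100 - 62.0909)^2 = 1437.0992
  (27 - 62.0909)^2 = 1231.3719
  (28 - 62.0909)^2 = 1162.1901
  (71 - 62.0909)^2 = 79.3719
  (93 - 62.0909)^2 = 955.3719
  (58 - 62.0909)^2 = 16.7355
  (31 - 62.0909)^2 = 966.6446
  (64 - 62.0909)^2 = 3.6446
  (97 - 62.0909)^2 = 1218.6446
  (44 - 62.0909)^2 = 327.281
  (70 - 62.0909)^2 = 62.5537
Step 3: Sum of squared deviations = 7460.9091
Step 4: Population variance = 7460.9091 / 11 = 678.2645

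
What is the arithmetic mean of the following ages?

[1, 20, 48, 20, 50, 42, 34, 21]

29.5

Step 1: Sum all values: 1 + 20 + 48 + 20 + 50 + 42 + 34 + 21 = 236
Step 2: Count the number of values: n = 8
Step 3: Mean = sum / n = 236 / 8 = 29.5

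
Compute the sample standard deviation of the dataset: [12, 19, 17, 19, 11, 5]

5.5287

Step 1: Compute the mean: 13.8333
Step 2: Sum of squared deviations from the mean: 152.8333
Step 3: Sample variance = 152.8333 / 5 = 30.5667
Step 4: Standard deviation = sqrt(30.5667) = 5.5287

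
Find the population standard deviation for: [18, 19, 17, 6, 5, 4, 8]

6.1875

Step 1: Compute the mean: 11
Step 2: Sum of squared deviations from the mean: 268
Step 3: Population variance = 268 / 7 = 38.2857
Step 4: Standard deviation = sqrt(38.2857) = 6.1875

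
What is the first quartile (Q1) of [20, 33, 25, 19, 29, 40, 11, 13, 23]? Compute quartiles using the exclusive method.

16

Step 1: Sort the data: [11, 13, 19, 20, 23, 25, 29, 33, 40]
Step 2: n = 9
Step 3: Using the exclusive quartile method:
  Q1 = 16
  Q2 (median) = 23
  Q3 = 31
  IQR = Q3 - Q1 = 31 - 16 = 15
Step 4: Q1 = 16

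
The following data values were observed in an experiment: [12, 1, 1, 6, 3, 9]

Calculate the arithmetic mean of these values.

5.3333

Step 1: Sum all values: 12 + 1 + 1 + 6 + 3 + 9 = 32
Step 2: Count the number of values: n = 6
Step 3: Mean = sum / n = 32 / 6 = 5.3333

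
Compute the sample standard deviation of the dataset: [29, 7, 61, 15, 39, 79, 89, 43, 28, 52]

26.4986

Step 1: Compute the mean: 44.2
Step 2: Sum of squared deviations from the mean: 6319.6
Step 3: Sample variance = 6319.6 / 9 = 702.1778
Step 4: Standard deviation = sqrt(702.1778) = 26.4986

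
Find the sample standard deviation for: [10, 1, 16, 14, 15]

6.14

Step 1: Compute the mean: 11.2
Step 2: Sum of squared deviations from the mean: 150.8
Step 3: Sample variance = 150.8 / 4 = 37.7
Step 4: Standard deviation = sqrt(37.7) = 6.14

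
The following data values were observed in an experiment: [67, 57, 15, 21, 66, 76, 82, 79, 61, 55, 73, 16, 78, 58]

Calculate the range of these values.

67

Step 1: Identify the maximum value: max = 82
Step 2: Identify the minimum value: min = 15
Step 3: Range = max - min = 82 - 15 = 67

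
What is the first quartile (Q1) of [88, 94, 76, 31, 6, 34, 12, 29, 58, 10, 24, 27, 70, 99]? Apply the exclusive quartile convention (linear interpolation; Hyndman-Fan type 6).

21

Step 1: Sort the data: [6, 10, 12, 24, 27, 29, 31, 34, 58, 70, 76, 88, 94, 99]
Step 2: n = 14
Step 3: Using the exclusive quartile method:
  Q1 = 21
  Q2 (median) = 32.5
  Q3 = 79
  IQR = Q3 - Q1 = 79 - 21 = 58
Step 4: Q1 = 21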